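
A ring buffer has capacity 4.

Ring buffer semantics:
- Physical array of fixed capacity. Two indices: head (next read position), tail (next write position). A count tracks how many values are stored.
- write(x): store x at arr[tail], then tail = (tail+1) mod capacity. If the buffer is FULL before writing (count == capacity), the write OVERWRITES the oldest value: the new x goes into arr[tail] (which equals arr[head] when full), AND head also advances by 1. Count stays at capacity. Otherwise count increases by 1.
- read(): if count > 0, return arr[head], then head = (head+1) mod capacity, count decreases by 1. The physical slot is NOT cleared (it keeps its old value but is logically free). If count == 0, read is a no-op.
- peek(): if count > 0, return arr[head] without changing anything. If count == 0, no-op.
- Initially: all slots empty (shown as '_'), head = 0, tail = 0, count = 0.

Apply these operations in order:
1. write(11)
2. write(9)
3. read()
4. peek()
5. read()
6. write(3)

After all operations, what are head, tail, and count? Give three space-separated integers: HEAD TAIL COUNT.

After op 1 (write(11)): arr=[11 _ _ _] head=0 tail=1 count=1
After op 2 (write(9)): arr=[11 9 _ _] head=0 tail=2 count=2
After op 3 (read()): arr=[11 9 _ _] head=1 tail=2 count=1
After op 4 (peek()): arr=[11 9 _ _] head=1 tail=2 count=1
After op 5 (read()): arr=[11 9 _ _] head=2 tail=2 count=0
After op 6 (write(3)): arr=[11 9 3 _] head=2 tail=3 count=1

Answer: 2 3 1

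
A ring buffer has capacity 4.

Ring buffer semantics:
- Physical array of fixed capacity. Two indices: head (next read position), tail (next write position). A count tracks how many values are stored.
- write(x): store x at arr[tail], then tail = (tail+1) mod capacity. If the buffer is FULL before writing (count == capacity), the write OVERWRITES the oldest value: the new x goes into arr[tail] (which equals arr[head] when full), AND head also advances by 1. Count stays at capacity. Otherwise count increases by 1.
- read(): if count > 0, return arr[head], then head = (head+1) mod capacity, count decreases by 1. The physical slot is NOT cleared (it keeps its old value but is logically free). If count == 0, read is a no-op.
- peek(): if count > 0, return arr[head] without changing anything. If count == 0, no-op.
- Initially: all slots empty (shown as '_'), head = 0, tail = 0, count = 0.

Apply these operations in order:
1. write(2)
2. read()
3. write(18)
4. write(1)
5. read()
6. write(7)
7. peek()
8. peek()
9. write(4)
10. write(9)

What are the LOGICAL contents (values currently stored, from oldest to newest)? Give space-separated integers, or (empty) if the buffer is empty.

After op 1 (write(2)): arr=[2 _ _ _] head=0 tail=1 count=1
After op 2 (read()): arr=[2 _ _ _] head=1 tail=1 count=0
After op 3 (write(18)): arr=[2 18 _ _] head=1 tail=2 count=1
After op 4 (write(1)): arr=[2 18 1 _] head=1 tail=3 count=2
After op 5 (read()): arr=[2 18 1 _] head=2 tail=3 count=1
After op 6 (write(7)): arr=[2 18 1 7] head=2 tail=0 count=2
After op 7 (peek()): arr=[2 18 1 7] head=2 tail=0 count=2
After op 8 (peek()): arr=[2 18 1 7] head=2 tail=0 count=2
After op 9 (write(4)): arr=[4 18 1 7] head=2 tail=1 count=3
After op 10 (write(9)): arr=[4 9 1 7] head=2 tail=2 count=4

Answer: 1 7 4 9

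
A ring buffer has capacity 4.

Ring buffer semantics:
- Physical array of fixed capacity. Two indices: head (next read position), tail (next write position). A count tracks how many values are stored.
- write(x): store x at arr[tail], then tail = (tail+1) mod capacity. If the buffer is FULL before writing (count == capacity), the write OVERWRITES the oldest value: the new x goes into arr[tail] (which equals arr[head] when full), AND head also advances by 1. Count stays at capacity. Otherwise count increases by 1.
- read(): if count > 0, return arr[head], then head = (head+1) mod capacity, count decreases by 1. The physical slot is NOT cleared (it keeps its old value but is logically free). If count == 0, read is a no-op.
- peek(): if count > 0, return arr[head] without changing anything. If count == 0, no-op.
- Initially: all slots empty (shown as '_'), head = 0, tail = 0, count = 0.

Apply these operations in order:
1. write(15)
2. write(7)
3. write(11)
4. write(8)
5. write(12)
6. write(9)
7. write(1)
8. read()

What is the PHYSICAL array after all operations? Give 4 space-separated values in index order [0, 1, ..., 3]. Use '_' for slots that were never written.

Answer: 12 9 1 8

Derivation:
After op 1 (write(15)): arr=[15 _ _ _] head=0 tail=1 count=1
After op 2 (write(7)): arr=[15 7 _ _] head=0 tail=2 count=2
After op 3 (write(11)): arr=[15 7 11 _] head=0 tail=3 count=3
After op 4 (write(8)): arr=[15 7 11 8] head=0 tail=0 count=4
After op 5 (write(12)): arr=[12 7 11 8] head=1 tail=1 count=4
After op 6 (write(9)): arr=[12 9 11 8] head=2 tail=2 count=4
After op 7 (write(1)): arr=[12 9 1 8] head=3 tail=3 count=4
After op 8 (read()): arr=[12 9 1 8] head=0 tail=3 count=3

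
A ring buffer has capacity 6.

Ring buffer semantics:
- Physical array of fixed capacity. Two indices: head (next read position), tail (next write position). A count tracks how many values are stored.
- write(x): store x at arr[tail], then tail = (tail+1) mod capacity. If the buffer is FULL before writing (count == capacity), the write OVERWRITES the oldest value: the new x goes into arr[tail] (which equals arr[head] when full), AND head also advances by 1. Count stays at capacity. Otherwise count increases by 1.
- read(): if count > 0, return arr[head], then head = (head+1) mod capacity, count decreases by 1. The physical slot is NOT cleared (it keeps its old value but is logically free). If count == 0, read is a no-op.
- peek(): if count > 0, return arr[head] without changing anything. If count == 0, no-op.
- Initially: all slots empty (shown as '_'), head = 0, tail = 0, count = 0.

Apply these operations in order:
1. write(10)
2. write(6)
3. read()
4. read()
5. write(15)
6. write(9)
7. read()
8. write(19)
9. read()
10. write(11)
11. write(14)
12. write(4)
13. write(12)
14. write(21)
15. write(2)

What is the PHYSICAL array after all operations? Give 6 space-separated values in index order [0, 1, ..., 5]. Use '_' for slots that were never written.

Answer: 14 4 12 21 2 11

Derivation:
After op 1 (write(10)): arr=[10 _ _ _ _ _] head=0 tail=1 count=1
After op 2 (write(6)): arr=[10 6 _ _ _ _] head=0 tail=2 count=2
After op 3 (read()): arr=[10 6 _ _ _ _] head=1 tail=2 count=1
After op 4 (read()): arr=[10 6 _ _ _ _] head=2 tail=2 count=0
After op 5 (write(15)): arr=[10 6 15 _ _ _] head=2 tail=3 count=1
After op 6 (write(9)): arr=[10 6 15 9 _ _] head=2 tail=4 count=2
After op 7 (read()): arr=[10 6 15 9 _ _] head=3 tail=4 count=1
After op 8 (write(19)): arr=[10 6 15 9 19 _] head=3 tail=5 count=2
After op 9 (read()): arr=[10 6 15 9 19 _] head=4 tail=5 count=1
After op 10 (write(11)): arr=[10 6 15 9 19 11] head=4 tail=0 count=2
After op 11 (write(14)): arr=[14 6 15 9 19 11] head=4 tail=1 count=3
After op 12 (write(4)): arr=[14 4 15 9 19 11] head=4 tail=2 count=4
After op 13 (write(12)): arr=[14 4 12 9 19 11] head=4 tail=3 count=5
After op 14 (write(21)): arr=[14 4 12 21 19 11] head=4 tail=4 count=6
After op 15 (write(2)): arr=[14 4 12 21 2 11] head=5 tail=5 count=6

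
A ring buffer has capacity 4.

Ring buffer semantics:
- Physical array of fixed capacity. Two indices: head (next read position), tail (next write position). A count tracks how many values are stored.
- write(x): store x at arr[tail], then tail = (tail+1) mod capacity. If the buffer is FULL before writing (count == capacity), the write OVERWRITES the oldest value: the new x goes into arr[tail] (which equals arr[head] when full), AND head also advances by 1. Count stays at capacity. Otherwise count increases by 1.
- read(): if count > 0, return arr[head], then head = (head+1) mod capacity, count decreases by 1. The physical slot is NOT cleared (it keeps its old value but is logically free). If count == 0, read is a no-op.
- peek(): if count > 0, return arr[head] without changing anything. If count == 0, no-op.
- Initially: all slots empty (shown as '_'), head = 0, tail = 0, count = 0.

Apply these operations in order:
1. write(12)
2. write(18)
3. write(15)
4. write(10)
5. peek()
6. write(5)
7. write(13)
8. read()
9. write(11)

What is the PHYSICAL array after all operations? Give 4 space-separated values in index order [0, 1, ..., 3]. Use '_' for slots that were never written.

After op 1 (write(12)): arr=[12 _ _ _] head=0 tail=1 count=1
After op 2 (write(18)): arr=[12 18 _ _] head=0 tail=2 count=2
After op 3 (write(15)): arr=[12 18 15 _] head=0 tail=3 count=3
After op 4 (write(10)): arr=[12 18 15 10] head=0 tail=0 count=4
After op 5 (peek()): arr=[12 18 15 10] head=0 tail=0 count=4
After op 6 (write(5)): arr=[5 18 15 10] head=1 tail=1 count=4
After op 7 (write(13)): arr=[5 13 15 10] head=2 tail=2 count=4
After op 8 (read()): arr=[5 13 15 10] head=3 tail=2 count=3
After op 9 (write(11)): arr=[5 13 11 10] head=3 tail=3 count=4

Answer: 5 13 11 10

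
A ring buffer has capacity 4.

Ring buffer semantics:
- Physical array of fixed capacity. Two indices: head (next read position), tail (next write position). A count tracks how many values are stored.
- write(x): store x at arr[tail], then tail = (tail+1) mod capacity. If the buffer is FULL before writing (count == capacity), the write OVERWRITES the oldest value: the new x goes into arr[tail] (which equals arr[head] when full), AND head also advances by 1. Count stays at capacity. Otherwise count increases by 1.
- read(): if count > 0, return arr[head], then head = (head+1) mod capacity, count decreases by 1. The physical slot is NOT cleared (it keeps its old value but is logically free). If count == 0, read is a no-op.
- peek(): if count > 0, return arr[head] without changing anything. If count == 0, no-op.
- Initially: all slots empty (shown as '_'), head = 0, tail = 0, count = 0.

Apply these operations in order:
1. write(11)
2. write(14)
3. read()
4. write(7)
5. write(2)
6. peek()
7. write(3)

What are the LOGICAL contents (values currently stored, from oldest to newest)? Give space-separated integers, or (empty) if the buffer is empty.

After op 1 (write(11)): arr=[11 _ _ _] head=0 tail=1 count=1
After op 2 (write(14)): arr=[11 14 _ _] head=0 tail=2 count=2
After op 3 (read()): arr=[11 14 _ _] head=1 tail=2 count=1
After op 4 (write(7)): arr=[11 14 7 _] head=1 tail=3 count=2
After op 5 (write(2)): arr=[11 14 7 2] head=1 tail=0 count=3
After op 6 (peek()): arr=[11 14 7 2] head=1 tail=0 count=3
After op 7 (write(3)): arr=[3 14 7 2] head=1 tail=1 count=4

Answer: 14 7 2 3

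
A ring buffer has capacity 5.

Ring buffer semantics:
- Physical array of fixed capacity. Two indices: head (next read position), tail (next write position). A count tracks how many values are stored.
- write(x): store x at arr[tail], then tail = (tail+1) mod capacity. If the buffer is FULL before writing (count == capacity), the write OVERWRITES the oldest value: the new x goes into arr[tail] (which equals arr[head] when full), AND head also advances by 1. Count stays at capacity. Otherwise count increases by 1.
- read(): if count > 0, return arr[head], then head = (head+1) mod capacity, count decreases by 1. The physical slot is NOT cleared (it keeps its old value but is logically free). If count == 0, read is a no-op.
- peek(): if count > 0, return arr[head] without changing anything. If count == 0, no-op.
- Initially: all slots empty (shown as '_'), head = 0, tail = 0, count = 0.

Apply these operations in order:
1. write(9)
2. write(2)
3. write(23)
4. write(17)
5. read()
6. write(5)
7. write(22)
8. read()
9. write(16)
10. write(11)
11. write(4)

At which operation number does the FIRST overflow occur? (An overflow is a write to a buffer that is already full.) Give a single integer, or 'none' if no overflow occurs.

After op 1 (write(9)): arr=[9 _ _ _ _] head=0 tail=1 count=1
After op 2 (write(2)): arr=[9 2 _ _ _] head=0 tail=2 count=2
After op 3 (write(23)): arr=[9 2 23 _ _] head=0 tail=3 count=3
After op 4 (write(17)): arr=[9 2 23 17 _] head=0 tail=4 count=4
After op 5 (read()): arr=[9 2 23 17 _] head=1 tail=4 count=3
After op 6 (write(5)): arr=[9 2 23 17 5] head=1 tail=0 count=4
After op 7 (write(22)): arr=[22 2 23 17 5] head=1 tail=1 count=5
After op 8 (read()): arr=[22 2 23 17 5] head=2 tail=1 count=4
After op 9 (write(16)): arr=[22 16 23 17 5] head=2 tail=2 count=5
After op 10 (write(11)): arr=[22 16 11 17 5] head=3 tail=3 count=5
After op 11 (write(4)): arr=[22 16 11 4 5] head=4 tail=4 count=5

Answer: 10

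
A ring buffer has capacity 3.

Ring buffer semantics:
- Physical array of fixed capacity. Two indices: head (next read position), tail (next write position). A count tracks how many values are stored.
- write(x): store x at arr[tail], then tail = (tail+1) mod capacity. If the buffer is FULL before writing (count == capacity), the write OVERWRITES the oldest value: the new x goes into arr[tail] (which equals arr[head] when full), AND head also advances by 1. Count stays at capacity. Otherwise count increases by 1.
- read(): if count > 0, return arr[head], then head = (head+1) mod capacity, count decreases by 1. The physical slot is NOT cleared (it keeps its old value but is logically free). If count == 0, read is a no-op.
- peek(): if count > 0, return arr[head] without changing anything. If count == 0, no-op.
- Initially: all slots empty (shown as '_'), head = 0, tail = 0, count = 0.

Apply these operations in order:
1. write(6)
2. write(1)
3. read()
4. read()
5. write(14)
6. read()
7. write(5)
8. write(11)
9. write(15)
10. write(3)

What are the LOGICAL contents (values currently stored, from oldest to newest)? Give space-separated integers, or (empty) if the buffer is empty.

After op 1 (write(6)): arr=[6 _ _] head=0 tail=1 count=1
After op 2 (write(1)): arr=[6 1 _] head=0 tail=2 count=2
After op 3 (read()): arr=[6 1 _] head=1 tail=2 count=1
After op 4 (read()): arr=[6 1 _] head=2 tail=2 count=0
After op 5 (write(14)): arr=[6 1 14] head=2 tail=0 count=1
After op 6 (read()): arr=[6 1 14] head=0 tail=0 count=0
After op 7 (write(5)): arr=[5 1 14] head=0 tail=1 count=1
After op 8 (write(11)): arr=[5 11 14] head=0 tail=2 count=2
After op 9 (write(15)): arr=[5 11 15] head=0 tail=0 count=3
After op 10 (write(3)): arr=[3 11 15] head=1 tail=1 count=3

Answer: 11 15 3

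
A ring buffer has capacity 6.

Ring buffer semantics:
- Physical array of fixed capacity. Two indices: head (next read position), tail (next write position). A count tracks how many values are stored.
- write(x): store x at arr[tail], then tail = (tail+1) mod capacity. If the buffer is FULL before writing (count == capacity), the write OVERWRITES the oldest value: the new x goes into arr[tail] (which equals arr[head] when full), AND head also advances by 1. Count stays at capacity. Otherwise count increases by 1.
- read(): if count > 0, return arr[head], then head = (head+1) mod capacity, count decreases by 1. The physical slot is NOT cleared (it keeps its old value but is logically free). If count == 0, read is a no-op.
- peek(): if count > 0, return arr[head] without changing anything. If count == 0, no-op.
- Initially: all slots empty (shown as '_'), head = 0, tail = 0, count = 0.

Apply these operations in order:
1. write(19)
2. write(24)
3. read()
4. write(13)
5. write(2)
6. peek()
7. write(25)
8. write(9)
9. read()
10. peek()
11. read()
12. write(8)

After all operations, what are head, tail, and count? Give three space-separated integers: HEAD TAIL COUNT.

After op 1 (write(19)): arr=[19 _ _ _ _ _] head=0 tail=1 count=1
After op 2 (write(24)): arr=[19 24 _ _ _ _] head=0 tail=2 count=2
After op 3 (read()): arr=[19 24 _ _ _ _] head=1 tail=2 count=1
After op 4 (write(13)): arr=[19 24 13 _ _ _] head=1 tail=3 count=2
After op 5 (write(2)): arr=[19 24 13 2 _ _] head=1 tail=4 count=3
After op 6 (peek()): arr=[19 24 13 2 _ _] head=1 tail=4 count=3
After op 7 (write(25)): arr=[19 24 13 2 25 _] head=1 tail=5 count=4
After op 8 (write(9)): arr=[19 24 13 2 25 9] head=1 tail=0 count=5
After op 9 (read()): arr=[19 24 13 2 25 9] head=2 tail=0 count=4
After op 10 (peek()): arr=[19 24 13 2 25 9] head=2 tail=0 count=4
After op 11 (read()): arr=[19 24 13 2 25 9] head=3 tail=0 count=3
After op 12 (write(8)): arr=[8 24 13 2 25 9] head=3 tail=1 count=4

Answer: 3 1 4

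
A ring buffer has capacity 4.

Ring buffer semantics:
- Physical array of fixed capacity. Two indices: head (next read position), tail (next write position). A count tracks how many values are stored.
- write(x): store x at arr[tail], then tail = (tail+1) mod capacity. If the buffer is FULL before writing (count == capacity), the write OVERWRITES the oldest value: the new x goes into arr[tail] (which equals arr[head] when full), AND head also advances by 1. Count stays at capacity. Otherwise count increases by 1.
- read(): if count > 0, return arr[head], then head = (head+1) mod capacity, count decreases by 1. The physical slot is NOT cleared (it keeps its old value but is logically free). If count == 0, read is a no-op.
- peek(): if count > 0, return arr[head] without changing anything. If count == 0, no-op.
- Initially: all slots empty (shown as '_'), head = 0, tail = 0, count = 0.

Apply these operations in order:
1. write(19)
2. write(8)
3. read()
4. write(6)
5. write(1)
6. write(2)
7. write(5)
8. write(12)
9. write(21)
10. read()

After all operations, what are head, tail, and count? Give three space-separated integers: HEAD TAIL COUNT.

Answer: 1 0 3

Derivation:
After op 1 (write(19)): arr=[19 _ _ _] head=0 tail=1 count=1
After op 2 (write(8)): arr=[19 8 _ _] head=0 tail=2 count=2
After op 3 (read()): arr=[19 8 _ _] head=1 tail=2 count=1
After op 4 (write(6)): arr=[19 8 6 _] head=1 tail=3 count=2
After op 5 (write(1)): arr=[19 8 6 1] head=1 tail=0 count=3
After op 6 (write(2)): arr=[2 8 6 1] head=1 tail=1 count=4
After op 7 (write(5)): arr=[2 5 6 1] head=2 tail=2 count=4
After op 8 (write(12)): arr=[2 5 12 1] head=3 tail=3 count=4
After op 9 (write(21)): arr=[2 5 12 21] head=0 tail=0 count=4
After op 10 (read()): arr=[2 5 12 21] head=1 tail=0 count=3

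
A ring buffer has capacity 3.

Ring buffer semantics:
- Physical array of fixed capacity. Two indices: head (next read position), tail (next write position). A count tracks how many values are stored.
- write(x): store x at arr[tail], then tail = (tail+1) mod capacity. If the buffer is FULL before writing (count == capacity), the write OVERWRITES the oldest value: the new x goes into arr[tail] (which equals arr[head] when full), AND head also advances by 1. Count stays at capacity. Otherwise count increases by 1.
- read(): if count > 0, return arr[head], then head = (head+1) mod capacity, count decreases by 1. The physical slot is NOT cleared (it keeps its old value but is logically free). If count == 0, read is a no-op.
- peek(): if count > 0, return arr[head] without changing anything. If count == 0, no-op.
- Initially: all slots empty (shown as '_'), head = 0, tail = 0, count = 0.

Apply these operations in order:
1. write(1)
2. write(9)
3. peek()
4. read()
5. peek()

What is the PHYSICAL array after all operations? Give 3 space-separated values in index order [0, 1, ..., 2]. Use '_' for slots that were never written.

Answer: 1 9 _

Derivation:
After op 1 (write(1)): arr=[1 _ _] head=0 tail=1 count=1
After op 2 (write(9)): arr=[1 9 _] head=0 tail=2 count=2
After op 3 (peek()): arr=[1 9 _] head=0 tail=2 count=2
After op 4 (read()): arr=[1 9 _] head=1 tail=2 count=1
After op 5 (peek()): arr=[1 9 _] head=1 tail=2 count=1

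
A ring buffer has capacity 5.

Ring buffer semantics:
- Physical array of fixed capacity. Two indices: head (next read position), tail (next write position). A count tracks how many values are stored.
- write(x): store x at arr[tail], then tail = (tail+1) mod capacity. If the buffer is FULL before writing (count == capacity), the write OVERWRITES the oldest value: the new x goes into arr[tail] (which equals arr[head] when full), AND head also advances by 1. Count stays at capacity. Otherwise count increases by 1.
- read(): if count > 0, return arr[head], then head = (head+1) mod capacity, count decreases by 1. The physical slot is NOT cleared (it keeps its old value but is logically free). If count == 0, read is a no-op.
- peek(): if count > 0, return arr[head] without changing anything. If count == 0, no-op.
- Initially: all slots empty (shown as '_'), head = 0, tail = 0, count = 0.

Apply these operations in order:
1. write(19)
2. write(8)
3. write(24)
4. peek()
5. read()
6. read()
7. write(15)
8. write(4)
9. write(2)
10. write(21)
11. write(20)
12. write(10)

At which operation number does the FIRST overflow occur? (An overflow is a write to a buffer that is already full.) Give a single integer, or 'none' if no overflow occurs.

After op 1 (write(19)): arr=[19 _ _ _ _] head=0 tail=1 count=1
After op 2 (write(8)): arr=[19 8 _ _ _] head=0 tail=2 count=2
After op 3 (write(24)): arr=[19 8 24 _ _] head=0 tail=3 count=3
After op 4 (peek()): arr=[19 8 24 _ _] head=0 tail=3 count=3
After op 5 (read()): arr=[19 8 24 _ _] head=1 tail=3 count=2
After op 6 (read()): arr=[19 8 24 _ _] head=2 tail=3 count=1
After op 7 (write(15)): arr=[19 8 24 15 _] head=2 tail=4 count=2
After op 8 (write(4)): arr=[19 8 24 15 4] head=2 tail=0 count=3
After op 9 (write(2)): arr=[2 8 24 15 4] head=2 tail=1 count=4
After op 10 (write(21)): arr=[2 21 24 15 4] head=2 tail=2 count=5
After op 11 (write(20)): arr=[2 21 20 15 4] head=3 tail=3 count=5
After op 12 (write(10)): arr=[2 21 20 10 4] head=4 tail=4 count=5

Answer: 11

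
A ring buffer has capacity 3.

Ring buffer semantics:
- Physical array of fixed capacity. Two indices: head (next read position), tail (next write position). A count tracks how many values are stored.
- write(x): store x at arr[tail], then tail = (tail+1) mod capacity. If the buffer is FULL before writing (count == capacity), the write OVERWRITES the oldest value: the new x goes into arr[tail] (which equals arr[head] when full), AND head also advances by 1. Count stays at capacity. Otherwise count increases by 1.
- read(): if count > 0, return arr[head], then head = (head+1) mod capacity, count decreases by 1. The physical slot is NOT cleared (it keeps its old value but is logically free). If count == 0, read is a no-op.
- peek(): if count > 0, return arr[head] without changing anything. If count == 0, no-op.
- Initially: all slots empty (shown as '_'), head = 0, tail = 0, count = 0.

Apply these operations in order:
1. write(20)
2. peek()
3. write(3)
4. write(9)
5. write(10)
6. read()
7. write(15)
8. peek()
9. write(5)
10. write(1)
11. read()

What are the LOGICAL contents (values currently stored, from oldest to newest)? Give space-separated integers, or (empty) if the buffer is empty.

Answer: 5 1

Derivation:
After op 1 (write(20)): arr=[20 _ _] head=0 tail=1 count=1
After op 2 (peek()): arr=[20 _ _] head=0 tail=1 count=1
After op 3 (write(3)): arr=[20 3 _] head=0 tail=2 count=2
After op 4 (write(9)): arr=[20 3 9] head=0 tail=0 count=3
After op 5 (write(10)): arr=[10 3 9] head=1 tail=1 count=3
After op 6 (read()): arr=[10 3 9] head=2 tail=1 count=2
After op 7 (write(15)): arr=[10 15 9] head=2 tail=2 count=3
After op 8 (peek()): arr=[10 15 9] head=2 tail=2 count=3
After op 9 (write(5)): arr=[10 15 5] head=0 tail=0 count=3
After op 10 (write(1)): arr=[1 15 5] head=1 tail=1 count=3
After op 11 (read()): arr=[1 15 5] head=2 tail=1 count=2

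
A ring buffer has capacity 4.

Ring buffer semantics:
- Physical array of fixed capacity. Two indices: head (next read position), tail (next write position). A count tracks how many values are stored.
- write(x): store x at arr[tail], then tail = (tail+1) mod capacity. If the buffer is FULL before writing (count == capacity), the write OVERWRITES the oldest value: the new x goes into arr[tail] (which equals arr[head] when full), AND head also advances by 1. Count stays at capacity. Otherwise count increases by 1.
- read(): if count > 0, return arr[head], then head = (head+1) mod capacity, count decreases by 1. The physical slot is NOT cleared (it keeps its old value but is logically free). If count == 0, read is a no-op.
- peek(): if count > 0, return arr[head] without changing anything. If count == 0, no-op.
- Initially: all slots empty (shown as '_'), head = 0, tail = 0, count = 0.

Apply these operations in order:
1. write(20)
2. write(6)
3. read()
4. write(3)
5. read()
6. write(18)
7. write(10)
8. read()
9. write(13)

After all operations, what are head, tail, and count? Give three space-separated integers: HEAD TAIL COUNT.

Answer: 3 2 3

Derivation:
After op 1 (write(20)): arr=[20 _ _ _] head=0 tail=1 count=1
After op 2 (write(6)): arr=[20 6 _ _] head=0 tail=2 count=2
After op 3 (read()): arr=[20 6 _ _] head=1 tail=2 count=1
After op 4 (write(3)): arr=[20 6 3 _] head=1 tail=3 count=2
After op 5 (read()): arr=[20 6 3 _] head=2 tail=3 count=1
After op 6 (write(18)): arr=[20 6 3 18] head=2 tail=0 count=2
After op 7 (write(10)): arr=[10 6 3 18] head=2 tail=1 count=3
After op 8 (read()): arr=[10 6 3 18] head=3 tail=1 count=2
After op 9 (write(13)): arr=[10 13 3 18] head=3 tail=2 count=3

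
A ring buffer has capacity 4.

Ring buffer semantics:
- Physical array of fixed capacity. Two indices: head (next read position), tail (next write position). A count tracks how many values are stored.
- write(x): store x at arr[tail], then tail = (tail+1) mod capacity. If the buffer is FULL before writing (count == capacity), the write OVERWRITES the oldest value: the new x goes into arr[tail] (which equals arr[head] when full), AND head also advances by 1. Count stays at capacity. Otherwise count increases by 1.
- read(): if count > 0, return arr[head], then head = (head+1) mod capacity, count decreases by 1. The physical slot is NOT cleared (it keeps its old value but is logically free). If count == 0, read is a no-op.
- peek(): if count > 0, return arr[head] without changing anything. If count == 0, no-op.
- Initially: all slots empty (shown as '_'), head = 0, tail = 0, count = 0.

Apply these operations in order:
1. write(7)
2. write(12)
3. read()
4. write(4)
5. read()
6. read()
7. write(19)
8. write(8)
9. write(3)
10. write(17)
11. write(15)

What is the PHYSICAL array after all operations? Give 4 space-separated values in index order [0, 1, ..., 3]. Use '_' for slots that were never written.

Answer: 8 3 17 15

Derivation:
After op 1 (write(7)): arr=[7 _ _ _] head=0 tail=1 count=1
After op 2 (write(12)): arr=[7 12 _ _] head=0 tail=2 count=2
After op 3 (read()): arr=[7 12 _ _] head=1 tail=2 count=1
After op 4 (write(4)): arr=[7 12 4 _] head=1 tail=3 count=2
After op 5 (read()): arr=[7 12 4 _] head=2 tail=3 count=1
After op 6 (read()): arr=[7 12 4 _] head=3 tail=3 count=0
After op 7 (write(19)): arr=[7 12 4 19] head=3 tail=0 count=1
After op 8 (write(8)): arr=[8 12 4 19] head=3 tail=1 count=2
After op 9 (write(3)): arr=[8 3 4 19] head=3 tail=2 count=3
After op 10 (write(17)): arr=[8 3 17 19] head=3 tail=3 count=4
After op 11 (write(15)): arr=[8 3 17 15] head=0 tail=0 count=4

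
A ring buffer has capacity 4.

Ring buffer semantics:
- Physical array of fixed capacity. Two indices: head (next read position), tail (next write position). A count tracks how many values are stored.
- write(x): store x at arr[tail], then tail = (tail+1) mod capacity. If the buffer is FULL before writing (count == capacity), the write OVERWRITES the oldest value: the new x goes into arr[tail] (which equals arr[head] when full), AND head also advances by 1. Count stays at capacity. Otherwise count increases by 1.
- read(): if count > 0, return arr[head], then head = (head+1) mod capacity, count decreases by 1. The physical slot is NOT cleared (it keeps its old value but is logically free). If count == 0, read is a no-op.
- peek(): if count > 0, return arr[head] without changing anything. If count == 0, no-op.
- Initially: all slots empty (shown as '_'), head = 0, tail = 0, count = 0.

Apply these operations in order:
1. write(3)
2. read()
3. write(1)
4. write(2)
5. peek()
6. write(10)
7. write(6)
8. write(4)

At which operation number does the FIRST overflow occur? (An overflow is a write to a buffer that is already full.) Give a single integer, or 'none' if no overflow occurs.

Answer: 8

Derivation:
After op 1 (write(3)): arr=[3 _ _ _] head=0 tail=1 count=1
After op 2 (read()): arr=[3 _ _ _] head=1 tail=1 count=0
After op 3 (write(1)): arr=[3 1 _ _] head=1 tail=2 count=1
After op 4 (write(2)): arr=[3 1 2 _] head=1 tail=3 count=2
After op 5 (peek()): arr=[3 1 2 _] head=1 tail=3 count=2
After op 6 (write(10)): arr=[3 1 2 10] head=1 tail=0 count=3
After op 7 (write(6)): arr=[6 1 2 10] head=1 tail=1 count=4
After op 8 (write(4)): arr=[6 4 2 10] head=2 tail=2 count=4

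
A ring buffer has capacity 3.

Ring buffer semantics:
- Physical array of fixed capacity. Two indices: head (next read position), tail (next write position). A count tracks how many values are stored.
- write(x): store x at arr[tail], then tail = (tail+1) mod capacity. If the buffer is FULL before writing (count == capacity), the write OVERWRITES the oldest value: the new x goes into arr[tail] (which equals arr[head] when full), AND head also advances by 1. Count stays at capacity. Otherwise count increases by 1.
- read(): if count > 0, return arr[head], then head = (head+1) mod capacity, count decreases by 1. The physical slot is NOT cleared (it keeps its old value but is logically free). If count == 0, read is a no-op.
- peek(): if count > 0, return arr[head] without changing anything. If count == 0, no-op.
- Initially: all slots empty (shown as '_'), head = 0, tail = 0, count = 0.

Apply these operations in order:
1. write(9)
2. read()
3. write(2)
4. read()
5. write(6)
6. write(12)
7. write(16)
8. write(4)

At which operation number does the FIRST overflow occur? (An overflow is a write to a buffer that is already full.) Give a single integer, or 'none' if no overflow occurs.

After op 1 (write(9)): arr=[9 _ _] head=0 tail=1 count=1
After op 2 (read()): arr=[9 _ _] head=1 tail=1 count=0
After op 3 (write(2)): arr=[9 2 _] head=1 tail=2 count=1
After op 4 (read()): arr=[9 2 _] head=2 tail=2 count=0
After op 5 (write(6)): arr=[9 2 6] head=2 tail=0 count=1
After op 6 (write(12)): arr=[12 2 6] head=2 tail=1 count=2
After op 7 (write(16)): arr=[12 16 6] head=2 tail=2 count=3
After op 8 (write(4)): arr=[12 16 4] head=0 tail=0 count=3

Answer: 8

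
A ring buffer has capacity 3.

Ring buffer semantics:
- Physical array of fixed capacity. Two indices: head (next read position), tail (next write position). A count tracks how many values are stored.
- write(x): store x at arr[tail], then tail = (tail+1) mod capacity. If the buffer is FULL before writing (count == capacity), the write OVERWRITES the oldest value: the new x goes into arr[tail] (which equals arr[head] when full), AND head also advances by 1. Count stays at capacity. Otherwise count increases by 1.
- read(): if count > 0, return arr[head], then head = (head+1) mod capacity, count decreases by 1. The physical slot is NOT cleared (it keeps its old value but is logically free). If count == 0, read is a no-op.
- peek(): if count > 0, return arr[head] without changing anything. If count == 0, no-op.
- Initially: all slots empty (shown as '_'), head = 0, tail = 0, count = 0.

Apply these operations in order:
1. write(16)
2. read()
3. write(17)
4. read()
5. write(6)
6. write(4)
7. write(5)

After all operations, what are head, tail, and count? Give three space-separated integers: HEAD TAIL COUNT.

After op 1 (write(16)): arr=[16 _ _] head=0 tail=1 count=1
After op 2 (read()): arr=[16 _ _] head=1 tail=1 count=0
After op 3 (write(17)): arr=[16 17 _] head=1 tail=2 count=1
After op 4 (read()): arr=[16 17 _] head=2 tail=2 count=0
After op 5 (write(6)): arr=[16 17 6] head=2 tail=0 count=1
After op 6 (write(4)): arr=[4 17 6] head=2 tail=1 count=2
After op 7 (write(5)): arr=[4 5 6] head=2 tail=2 count=3

Answer: 2 2 3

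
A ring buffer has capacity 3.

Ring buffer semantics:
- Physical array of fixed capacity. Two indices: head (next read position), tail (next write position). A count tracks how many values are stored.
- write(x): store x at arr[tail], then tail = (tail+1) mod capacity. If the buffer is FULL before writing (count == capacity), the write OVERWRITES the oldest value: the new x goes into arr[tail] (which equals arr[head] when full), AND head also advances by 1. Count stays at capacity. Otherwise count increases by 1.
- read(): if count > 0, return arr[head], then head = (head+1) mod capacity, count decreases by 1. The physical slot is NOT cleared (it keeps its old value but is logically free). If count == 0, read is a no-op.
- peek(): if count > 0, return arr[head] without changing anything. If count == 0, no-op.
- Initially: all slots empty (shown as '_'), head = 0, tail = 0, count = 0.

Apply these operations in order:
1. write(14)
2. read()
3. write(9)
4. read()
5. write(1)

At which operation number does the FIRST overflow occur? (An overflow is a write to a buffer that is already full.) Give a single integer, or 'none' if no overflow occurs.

After op 1 (write(14)): arr=[14 _ _] head=0 tail=1 count=1
After op 2 (read()): arr=[14 _ _] head=1 tail=1 count=0
After op 3 (write(9)): arr=[14 9 _] head=1 tail=2 count=1
After op 4 (read()): arr=[14 9 _] head=2 tail=2 count=0
After op 5 (write(1)): arr=[14 9 1] head=2 tail=0 count=1

Answer: none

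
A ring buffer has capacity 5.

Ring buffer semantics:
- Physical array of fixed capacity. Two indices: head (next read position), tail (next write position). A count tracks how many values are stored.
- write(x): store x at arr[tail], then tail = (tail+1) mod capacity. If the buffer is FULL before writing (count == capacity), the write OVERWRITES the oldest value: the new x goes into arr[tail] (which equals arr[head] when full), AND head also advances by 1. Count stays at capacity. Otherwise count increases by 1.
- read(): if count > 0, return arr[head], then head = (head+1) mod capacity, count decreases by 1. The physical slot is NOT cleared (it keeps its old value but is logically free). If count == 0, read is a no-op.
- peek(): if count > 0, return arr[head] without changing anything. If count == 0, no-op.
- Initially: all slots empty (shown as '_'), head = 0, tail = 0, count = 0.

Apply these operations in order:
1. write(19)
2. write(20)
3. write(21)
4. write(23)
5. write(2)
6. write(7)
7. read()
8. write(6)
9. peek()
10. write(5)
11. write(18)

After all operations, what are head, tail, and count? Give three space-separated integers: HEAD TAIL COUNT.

Answer: 4 4 5

Derivation:
After op 1 (write(19)): arr=[19 _ _ _ _] head=0 tail=1 count=1
After op 2 (write(20)): arr=[19 20 _ _ _] head=0 tail=2 count=2
After op 3 (write(21)): arr=[19 20 21 _ _] head=0 tail=3 count=3
After op 4 (write(23)): arr=[19 20 21 23 _] head=0 tail=4 count=4
After op 5 (write(2)): arr=[19 20 21 23 2] head=0 tail=0 count=5
After op 6 (write(7)): arr=[7 20 21 23 2] head=1 tail=1 count=5
After op 7 (read()): arr=[7 20 21 23 2] head=2 tail=1 count=4
After op 8 (write(6)): arr=[7 6 21 23 2] head=2 tail=2 count=5
After op 9 (peek()): arr=[7 6 21 23 2] head=2 tail=2 count=5
After op 10 (write(5)): arr=[7 6 5 23 2] head=3 tail=3 count=5
After op 11 (write(18)): arr=[7 6 5 18 2] head=4 tail=4 count=5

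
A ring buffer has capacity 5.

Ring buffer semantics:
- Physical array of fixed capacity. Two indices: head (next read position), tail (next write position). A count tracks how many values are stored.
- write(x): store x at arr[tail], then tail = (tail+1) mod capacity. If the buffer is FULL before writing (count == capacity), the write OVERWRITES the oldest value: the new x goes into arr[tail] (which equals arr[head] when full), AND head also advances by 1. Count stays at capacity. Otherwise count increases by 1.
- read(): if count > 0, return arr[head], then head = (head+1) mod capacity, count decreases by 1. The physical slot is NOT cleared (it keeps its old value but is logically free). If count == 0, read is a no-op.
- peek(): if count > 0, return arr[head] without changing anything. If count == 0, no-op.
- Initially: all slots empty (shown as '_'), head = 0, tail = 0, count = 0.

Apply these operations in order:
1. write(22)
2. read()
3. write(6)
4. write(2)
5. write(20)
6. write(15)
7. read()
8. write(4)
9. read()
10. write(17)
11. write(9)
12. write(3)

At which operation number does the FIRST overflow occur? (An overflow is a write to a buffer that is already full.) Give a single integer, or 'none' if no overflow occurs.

After op 1 (write(22)): arr=[22 _ _ _ _] head=0 tail=1 count=1
After op 2 (read()): arr=[22 _ _ _ _] head=1 tail=1 count=0
After op 3 (write(6)): arr=[22 6 _ _ _] head=1 tail=2 count=1
After op 4 (write(2)): arr=[22 6 2 _ _] head=1 tail=3 count=2
After op 5 (write(20)): arr=[22 6 2 20 _] head=1 tail=4 count=3
After op 6 (write(15)): arr=[22 6 2 20 15] head=1 tail=0 count=4
After op 7 (read()): arr=[22 6 2 20 15] head=2 tail=0 count=3
After op 8 (write(4)): arr=[4 6 2 20 15] head=2 tail=1 count=4
After op 9 (read()): arr=[4 6 2 20 15] head=3 tail=1 count=3
After op 10 (write(17)): arr=[4 17 2 20 15] head=3 tail=2 count=4
After op 11 (write(9)): arr=[4 17 9 20 15] head=3 tail=3 count=5
After op 12 (write(3)): arr=[4 17 9 3 15] head=4 tail=4 count=5

Answer: 12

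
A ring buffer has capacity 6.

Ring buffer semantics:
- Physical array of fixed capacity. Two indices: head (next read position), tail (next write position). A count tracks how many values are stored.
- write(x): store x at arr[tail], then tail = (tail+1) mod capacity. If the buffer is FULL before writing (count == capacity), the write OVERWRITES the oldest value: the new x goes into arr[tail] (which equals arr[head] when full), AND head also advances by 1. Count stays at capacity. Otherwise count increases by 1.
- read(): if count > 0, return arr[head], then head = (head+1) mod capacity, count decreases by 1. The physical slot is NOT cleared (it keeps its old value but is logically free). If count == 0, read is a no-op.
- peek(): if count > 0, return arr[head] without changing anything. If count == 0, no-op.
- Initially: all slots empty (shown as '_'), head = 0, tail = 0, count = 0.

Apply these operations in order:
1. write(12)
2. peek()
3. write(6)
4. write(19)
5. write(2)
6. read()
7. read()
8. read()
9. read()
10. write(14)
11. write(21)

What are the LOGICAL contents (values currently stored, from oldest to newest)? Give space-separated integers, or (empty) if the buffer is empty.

Answer: 14 21

Derivation:
After op 1 (write(12)): arr=[12 _ _ _ _ _] head=0 tail=1 count=1
After op 2 (peek()): arr=[12 _ _ _ _ _] head=0 tail=1 count=1
After op 3 (write(6)): arr=[12 6 _ _ _ _] head=0 tail=2 count=2
After op 4 (write(19)): arr=[12 6 19 _ _ _] head=0 tail=3 count=3
After op 5 (write(2)): arr=[12 6 19 2 _ _] head=0 tail=4 count=4
After op 6 (read()): arr=[12 6 19 2 _ _] head=1 tail=4 count=3
After op 7 (read()): arr=[12 6 19 2 _ _] head=2 tail=4 count=2
After op 8 (read()): arr=[12 6 19 2 _ _] head=3 tail=4 count=1
After op 9 (read()): arr=[12 6 19 2 _ _] head=4 tail=4 count=0
After op 10 (write(14)): arr=[12 6 19 2 14 _] head=4 tail=5 count=1
After op 11 (write(21)): arr=[12 6 19 2 14 21] head=4 tail=0 count=2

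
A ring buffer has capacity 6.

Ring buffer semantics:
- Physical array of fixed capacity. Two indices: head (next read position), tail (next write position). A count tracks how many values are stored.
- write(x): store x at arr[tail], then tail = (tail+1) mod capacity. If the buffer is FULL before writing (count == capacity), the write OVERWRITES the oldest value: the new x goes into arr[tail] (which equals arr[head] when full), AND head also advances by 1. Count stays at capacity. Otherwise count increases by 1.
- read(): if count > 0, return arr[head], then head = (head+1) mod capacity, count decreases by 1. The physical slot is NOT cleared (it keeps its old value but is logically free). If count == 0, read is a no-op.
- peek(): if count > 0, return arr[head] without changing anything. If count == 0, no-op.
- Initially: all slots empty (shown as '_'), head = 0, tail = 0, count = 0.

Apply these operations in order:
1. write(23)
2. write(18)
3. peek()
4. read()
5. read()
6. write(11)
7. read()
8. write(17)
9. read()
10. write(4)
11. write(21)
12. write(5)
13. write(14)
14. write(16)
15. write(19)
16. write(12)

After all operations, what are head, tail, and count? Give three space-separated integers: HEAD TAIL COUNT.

Answer: 5 5 6

Derivation:
After op 1 (write(23)): arr=[23 _ _ _ _ _] head=0 tail=1 count=1
After op 2 (write(18)): arr=[23 18 _ _ _ _] head=0 tail=2 count=2
After op 3 (peek()): arr=[23 18 _ _ _ _] head=0 tail=2 count=2
After op 4 (read()): arr=[23 18 _ _ _ _] head=1 tail=2 count=1
After op 5 (read()): arr=[23 18 _ _ _ _] head=2 tail=2 count=0
After op 6 (write(11)): arr=[23 18 11 _ _ _] head=2 tail=3 count=1
After op 7 (read()): arr=[23 18 11 _ _ _] head=3 tail=3 count=0
After op 8 (write(17)): arr=[23 18 11 17 _ _] head=3 tail=4 count=1
After op 9 (read()): arr=[23 18 11 17 _ _] head=4 tail=4 count=0
After op 10 (write(4)): arr=[23 18 11 17 4 _] head=4 tail=5 count=1
After op 11 (write(21)): arr=[23 18 11 17 4 21] head=4 tail=0 count=2
After op 12 (write(5)): arr=[5 18 11 17 4 21] head=4 tail=1 count=3
After op 13 (write(14)): arr=[5 14 11 17 4 21] head=4 tail=2 count=4
After op 14 (write(16)): arr=[5 14 16 17 4 21] head=4 tail=3 count=5
After op 15 (write(19)): arr=[5 14 16 19 4 21] head=4 tail=4 count=6
After op 16 (write(12)): arr=[5 14 16 19 12 21] head=5 tail=5 count=6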